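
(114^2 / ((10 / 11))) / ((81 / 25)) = 39710 / 9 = 4412.22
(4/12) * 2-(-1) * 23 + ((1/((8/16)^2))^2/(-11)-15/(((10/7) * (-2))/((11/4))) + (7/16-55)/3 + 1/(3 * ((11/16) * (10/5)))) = 823/44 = 18.70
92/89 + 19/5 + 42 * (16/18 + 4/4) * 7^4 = 254296363/1335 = 190484.17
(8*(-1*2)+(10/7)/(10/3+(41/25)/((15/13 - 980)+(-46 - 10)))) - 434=-10579110900/23531557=-449.57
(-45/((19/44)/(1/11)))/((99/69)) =-1380/209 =-6.60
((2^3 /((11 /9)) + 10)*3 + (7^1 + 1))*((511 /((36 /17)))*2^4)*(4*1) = 88120928 /99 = 890110.38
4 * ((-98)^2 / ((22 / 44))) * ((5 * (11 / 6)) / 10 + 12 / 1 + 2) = 1146077.33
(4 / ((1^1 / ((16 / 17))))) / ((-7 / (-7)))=64 / 17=3.76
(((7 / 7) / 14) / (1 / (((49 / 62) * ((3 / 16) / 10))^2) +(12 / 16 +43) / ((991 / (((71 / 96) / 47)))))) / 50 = 4601062368 / 14667121894391875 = 0.00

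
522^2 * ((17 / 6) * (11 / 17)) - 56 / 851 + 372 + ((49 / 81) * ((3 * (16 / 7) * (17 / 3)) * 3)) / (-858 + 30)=103381166098 / 206793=499925.85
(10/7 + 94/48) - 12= -1447/168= -8.61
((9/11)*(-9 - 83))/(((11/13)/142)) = -1528488/121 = -12632.13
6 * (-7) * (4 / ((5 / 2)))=-336 / 5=-67.20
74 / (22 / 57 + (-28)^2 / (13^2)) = 356421 / 24203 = 14.73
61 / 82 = 0.74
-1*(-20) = 20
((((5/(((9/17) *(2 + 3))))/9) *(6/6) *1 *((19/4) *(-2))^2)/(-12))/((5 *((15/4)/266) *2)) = -816221/72900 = -11.20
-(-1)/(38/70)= 35/19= 1.84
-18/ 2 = -9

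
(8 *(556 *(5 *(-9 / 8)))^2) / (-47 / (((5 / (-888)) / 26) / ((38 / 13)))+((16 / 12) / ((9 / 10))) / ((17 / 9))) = 9976881375 / 80884468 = 123.35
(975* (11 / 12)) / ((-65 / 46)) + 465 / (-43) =-55325 / 86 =-643.31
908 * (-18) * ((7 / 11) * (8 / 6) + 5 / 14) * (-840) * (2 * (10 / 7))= 3641443200 / 77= 47291470.13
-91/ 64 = -1.42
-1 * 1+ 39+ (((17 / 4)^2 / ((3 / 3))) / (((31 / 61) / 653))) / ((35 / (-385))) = -126610259 / 496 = -255262.62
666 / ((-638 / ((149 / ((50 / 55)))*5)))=-855.47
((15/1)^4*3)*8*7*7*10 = 595350000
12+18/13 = 174/13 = 13.38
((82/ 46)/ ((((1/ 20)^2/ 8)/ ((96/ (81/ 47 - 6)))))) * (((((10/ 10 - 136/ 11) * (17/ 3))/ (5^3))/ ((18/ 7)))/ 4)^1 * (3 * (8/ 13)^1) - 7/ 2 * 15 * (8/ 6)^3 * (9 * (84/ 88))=1941941680/ 180297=10770.79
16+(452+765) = 1233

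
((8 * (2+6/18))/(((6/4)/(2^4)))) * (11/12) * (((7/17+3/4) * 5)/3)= 486640/1377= 353.41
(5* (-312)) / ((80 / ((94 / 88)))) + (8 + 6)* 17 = 19111 / 88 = 217.17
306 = 306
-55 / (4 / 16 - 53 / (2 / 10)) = 220 / 1059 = 0.21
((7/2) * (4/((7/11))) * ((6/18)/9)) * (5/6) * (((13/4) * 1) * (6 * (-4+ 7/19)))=-16445/342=-48.08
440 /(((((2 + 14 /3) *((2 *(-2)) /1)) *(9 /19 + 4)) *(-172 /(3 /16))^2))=-5643 /1287495680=-0.00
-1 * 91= -91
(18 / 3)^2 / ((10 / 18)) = 324 / 5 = 64.80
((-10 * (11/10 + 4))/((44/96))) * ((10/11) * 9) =-110160/121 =-910.41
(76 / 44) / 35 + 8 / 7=459 / 385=1.19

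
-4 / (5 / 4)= -16 / 5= -3.20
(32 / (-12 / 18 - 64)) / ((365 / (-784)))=37632 / 35405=1.06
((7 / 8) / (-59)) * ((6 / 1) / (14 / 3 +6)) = -63 / 7552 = -0.01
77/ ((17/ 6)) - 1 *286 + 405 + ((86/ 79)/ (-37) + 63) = 10392726/ 49691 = 209.15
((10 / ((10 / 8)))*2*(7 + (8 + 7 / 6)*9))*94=134608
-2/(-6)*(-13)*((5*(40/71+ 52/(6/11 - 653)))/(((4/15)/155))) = -3103956375/509567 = -6091.36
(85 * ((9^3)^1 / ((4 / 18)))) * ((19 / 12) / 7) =3532005 / 56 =63071.52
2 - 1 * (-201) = 203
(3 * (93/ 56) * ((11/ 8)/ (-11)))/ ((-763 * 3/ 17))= 1581/ 341824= 0.00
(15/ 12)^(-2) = 0.64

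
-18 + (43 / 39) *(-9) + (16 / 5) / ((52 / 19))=-1739 / 65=-26.75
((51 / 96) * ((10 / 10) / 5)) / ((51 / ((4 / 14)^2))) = 1 / 5880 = 0.00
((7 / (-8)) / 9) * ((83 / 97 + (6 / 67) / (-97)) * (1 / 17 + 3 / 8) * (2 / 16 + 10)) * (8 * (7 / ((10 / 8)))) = -28907109 / 1767728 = -16.35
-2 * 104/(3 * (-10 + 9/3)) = 208/21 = 9.90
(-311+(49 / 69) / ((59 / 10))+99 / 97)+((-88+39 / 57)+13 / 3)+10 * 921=66153844298 / 7502853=8817.16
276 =276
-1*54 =-54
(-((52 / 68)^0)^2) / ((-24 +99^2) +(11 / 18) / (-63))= -1134 / 11087107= -0.00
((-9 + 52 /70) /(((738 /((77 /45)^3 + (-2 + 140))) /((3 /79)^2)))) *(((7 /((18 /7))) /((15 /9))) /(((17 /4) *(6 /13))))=-20160168301 /10492720256250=-0.00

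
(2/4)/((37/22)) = 11/37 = 0.30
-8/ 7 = -1.14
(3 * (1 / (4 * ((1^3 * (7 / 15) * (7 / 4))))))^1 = 45 / 49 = 0.92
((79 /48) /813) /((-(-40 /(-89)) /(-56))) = 49217 /195120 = 0.25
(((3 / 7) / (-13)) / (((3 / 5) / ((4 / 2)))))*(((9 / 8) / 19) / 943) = -45 / 6521788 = -0.00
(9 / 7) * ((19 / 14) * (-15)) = -2565 / 98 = -26.17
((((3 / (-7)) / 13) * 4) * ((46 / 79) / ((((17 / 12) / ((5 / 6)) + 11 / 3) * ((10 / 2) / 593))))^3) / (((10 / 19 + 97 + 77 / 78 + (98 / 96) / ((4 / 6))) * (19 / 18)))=-7471930134675456 / 2808250876020779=-2.66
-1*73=-73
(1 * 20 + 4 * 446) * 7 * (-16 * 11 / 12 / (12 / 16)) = -2222528 / 9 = -246947.56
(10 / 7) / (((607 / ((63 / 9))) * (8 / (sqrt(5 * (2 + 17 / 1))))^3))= 475 * sqrt(95) / 155392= 0.03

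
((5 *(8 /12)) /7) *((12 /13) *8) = 320 /91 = 3.52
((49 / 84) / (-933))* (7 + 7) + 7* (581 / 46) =5691203 / 64377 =88.40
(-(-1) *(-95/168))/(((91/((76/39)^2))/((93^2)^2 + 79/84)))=-215497329646085/122078502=-1765235.70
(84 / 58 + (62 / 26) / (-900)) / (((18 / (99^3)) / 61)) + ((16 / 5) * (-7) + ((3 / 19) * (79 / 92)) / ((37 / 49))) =5795240023251821 / 1219142600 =4753537.46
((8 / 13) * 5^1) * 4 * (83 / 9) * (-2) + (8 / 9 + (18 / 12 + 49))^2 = 10166965 / 4212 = 2413.81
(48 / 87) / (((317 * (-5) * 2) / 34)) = -272 / 45965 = -0.01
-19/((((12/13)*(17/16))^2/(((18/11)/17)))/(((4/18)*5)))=-1027520/486387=-2.11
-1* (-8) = 8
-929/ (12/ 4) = -309.67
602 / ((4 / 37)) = 11137 / 2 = 5568.50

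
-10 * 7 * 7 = -490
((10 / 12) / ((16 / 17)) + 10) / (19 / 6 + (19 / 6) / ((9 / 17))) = 495 / 416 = 1.19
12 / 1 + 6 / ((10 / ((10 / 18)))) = 37 / 3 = 12.33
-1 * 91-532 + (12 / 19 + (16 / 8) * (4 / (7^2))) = -579273 / 931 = -622.21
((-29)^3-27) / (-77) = 3488 / 11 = 317.09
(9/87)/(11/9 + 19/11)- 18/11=-149157/93148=-1.60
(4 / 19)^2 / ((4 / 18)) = 72 / 361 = 0.20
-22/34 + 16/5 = 217/85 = 2.55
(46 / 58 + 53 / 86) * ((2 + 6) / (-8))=-3515 / 2494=-1.41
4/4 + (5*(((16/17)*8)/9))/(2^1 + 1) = 1099/459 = 2.39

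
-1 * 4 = -4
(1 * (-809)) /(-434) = 809 /434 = 1.86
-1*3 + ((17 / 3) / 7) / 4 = -235 / 84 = -2.80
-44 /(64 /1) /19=-11 /304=-0.04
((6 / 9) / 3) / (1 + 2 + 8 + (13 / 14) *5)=28 / 1971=0.01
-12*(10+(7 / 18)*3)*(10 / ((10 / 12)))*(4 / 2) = -3216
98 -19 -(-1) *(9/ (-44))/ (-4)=13913/ 176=79.05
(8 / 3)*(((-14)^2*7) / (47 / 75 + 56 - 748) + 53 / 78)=-21111964 / 6066801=-3.48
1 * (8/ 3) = 8/ 3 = 2.67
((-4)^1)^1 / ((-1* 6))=2 / 3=0.67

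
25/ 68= 0.37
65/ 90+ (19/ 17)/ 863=191065/ 264078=0.72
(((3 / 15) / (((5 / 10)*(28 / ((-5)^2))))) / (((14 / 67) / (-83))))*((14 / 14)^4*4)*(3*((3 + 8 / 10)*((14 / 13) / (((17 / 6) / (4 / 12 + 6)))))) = -24090252 / 1547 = -15572.24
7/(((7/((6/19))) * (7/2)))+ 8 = 8.09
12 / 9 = 4 / 3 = 1.33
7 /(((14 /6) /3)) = 9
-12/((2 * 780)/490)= -49/13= -3.77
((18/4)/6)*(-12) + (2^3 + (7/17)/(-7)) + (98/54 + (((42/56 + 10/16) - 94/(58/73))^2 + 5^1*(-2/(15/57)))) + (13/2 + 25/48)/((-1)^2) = 337069362143/24705216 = 13643.65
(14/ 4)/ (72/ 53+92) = 371/ 9896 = 0.04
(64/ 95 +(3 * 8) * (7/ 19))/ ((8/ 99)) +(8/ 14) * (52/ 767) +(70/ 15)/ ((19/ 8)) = 119.76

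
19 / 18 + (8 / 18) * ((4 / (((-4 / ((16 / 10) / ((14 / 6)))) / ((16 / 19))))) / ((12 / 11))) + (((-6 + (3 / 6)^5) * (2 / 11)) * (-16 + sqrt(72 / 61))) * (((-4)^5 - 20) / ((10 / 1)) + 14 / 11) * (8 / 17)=-2303128869 / 2735810 + 3250056 * sqrt(122) / 627385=-784.63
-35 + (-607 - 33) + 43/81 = -54632/81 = -674.47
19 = 19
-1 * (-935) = 935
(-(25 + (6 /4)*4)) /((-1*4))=31 /4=7.75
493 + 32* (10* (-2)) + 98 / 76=-5537 / 38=-145.71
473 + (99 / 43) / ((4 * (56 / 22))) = 2279057 / 4816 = 473.23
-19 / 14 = -1.36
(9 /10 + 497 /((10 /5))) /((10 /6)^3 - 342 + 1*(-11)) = -0.72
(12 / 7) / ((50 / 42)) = 36 / 25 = 1.44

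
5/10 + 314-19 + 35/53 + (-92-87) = 12419/106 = 117.16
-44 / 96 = -11 / 24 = -0.46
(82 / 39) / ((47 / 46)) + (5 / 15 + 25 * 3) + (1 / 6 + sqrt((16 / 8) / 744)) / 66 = sqrt(93) / 12276 + 18725867 / 241956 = 77.39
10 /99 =0.10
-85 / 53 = -1.60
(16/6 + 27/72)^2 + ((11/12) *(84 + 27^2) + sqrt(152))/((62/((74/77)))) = 74 *sqrt(38)/2387 + 2600281/124992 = 20.99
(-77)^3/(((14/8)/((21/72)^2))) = -3195731/144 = -22192.58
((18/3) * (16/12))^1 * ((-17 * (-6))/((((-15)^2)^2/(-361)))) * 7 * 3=-687344/5625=-122.19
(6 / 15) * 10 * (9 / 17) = 36 / 17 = 2.12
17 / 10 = 1.70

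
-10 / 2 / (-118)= 5 / 118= 0.04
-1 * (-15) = 15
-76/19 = -4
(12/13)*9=108/13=8.31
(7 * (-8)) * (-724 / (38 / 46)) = 932512 / 19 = 49079.58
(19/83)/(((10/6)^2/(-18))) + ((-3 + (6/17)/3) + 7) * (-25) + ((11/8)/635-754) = -858.42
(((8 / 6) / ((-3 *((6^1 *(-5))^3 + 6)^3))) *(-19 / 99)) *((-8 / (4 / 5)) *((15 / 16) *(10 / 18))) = 2375 / 105155183375781264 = 0.00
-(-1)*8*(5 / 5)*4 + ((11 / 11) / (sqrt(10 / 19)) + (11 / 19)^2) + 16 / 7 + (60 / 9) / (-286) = sqrt(190) / 10 + 37506653 / 1084083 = 35.98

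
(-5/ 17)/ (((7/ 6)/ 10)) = -300/ 119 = -2.52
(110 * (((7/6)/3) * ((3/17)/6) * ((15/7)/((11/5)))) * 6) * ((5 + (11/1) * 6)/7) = 8875/119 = 74.58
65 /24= 2.71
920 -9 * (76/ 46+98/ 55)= 1124704/ 1265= 889.09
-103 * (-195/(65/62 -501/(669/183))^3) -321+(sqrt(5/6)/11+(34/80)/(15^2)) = -19205615061716549699808649/59829440246863199127000+sqrt(30)/66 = -320.92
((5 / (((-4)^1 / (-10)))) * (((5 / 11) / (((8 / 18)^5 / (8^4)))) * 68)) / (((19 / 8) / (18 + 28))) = 1767514564.59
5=5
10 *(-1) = -10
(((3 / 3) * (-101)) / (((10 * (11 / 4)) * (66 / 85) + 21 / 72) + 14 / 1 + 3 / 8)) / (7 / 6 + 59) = -30906 / 663157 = -0.05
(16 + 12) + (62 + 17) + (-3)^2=116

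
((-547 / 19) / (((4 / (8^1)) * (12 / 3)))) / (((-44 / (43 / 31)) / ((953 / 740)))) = 22415513 / 38355680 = 0.58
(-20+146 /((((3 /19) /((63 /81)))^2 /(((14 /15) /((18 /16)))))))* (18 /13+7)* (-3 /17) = -4319.20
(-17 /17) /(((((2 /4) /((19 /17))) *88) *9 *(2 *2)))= -19 /26928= -0.00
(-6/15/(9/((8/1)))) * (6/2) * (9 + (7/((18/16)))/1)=-2192/135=-16.24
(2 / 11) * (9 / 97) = 18 / 1067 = 0.02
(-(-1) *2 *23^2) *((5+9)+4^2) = 31740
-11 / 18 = -0.61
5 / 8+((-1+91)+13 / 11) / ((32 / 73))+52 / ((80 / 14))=383211 / 1760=217.73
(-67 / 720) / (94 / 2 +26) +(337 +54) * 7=143856653 / 52560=2737.00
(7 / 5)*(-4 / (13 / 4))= -112 / 65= -1.72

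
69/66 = 23/22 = 1.05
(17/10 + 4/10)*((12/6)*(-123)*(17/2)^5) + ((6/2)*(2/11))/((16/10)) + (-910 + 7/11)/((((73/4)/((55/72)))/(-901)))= -26465298502837/1156320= -22887521.19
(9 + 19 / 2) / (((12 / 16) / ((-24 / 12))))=-148 / 3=-49.33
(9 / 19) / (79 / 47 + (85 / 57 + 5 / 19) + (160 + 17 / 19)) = 1269 / 440240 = 0.00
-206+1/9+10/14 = -12926/63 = -205.17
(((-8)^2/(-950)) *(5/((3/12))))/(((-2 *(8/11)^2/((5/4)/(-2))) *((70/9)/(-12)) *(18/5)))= 363/1064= 0.34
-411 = -411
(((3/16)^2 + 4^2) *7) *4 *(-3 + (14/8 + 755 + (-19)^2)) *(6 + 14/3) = 128129365/24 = 5338723.54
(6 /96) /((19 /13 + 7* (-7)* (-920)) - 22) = 13 /9372368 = 0.00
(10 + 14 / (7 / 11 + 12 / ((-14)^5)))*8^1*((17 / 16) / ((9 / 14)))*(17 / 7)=8704048246 / 8470431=1027.58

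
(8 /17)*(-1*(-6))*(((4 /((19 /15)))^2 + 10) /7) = 49440 /6137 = 8.06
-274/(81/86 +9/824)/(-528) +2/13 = 10116143/14482611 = 0.70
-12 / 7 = -1.71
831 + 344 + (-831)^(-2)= 811409176 / 690561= 1175.00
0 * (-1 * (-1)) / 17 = 0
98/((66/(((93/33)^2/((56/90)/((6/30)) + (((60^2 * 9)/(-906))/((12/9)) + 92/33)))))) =-21331317/37844686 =-0.56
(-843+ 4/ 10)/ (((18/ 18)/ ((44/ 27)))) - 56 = -192932/ 135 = -1429.13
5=5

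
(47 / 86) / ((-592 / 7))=-329 / 50912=-0.01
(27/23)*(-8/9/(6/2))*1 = -0.35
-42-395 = -437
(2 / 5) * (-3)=-6 / 5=-1.20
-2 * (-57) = 114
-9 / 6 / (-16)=3 / 32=0.09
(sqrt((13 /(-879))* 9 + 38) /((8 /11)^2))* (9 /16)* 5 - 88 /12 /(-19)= 22 /57 + 5445* sqrt(3250835) /300032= 33.11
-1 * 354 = -354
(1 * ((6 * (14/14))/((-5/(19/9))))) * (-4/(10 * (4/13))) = 247/75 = 3.29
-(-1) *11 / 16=11 / 16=0.69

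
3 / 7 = 0.43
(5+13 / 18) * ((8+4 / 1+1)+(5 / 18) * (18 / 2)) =3193 / 36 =88.69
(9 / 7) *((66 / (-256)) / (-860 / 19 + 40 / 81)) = 457083 / 61734400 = 0.01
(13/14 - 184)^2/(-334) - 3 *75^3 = -82859443969/65464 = -1265725.34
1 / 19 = 0.05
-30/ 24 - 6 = -29/ 4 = -7.25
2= 2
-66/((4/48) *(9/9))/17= -792/17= -46.59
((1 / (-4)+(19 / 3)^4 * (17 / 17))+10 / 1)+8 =527035 / 324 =1626.65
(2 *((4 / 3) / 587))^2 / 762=32 / 1181527101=0.00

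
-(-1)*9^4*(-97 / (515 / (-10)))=1272834 / 103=12357.61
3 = 3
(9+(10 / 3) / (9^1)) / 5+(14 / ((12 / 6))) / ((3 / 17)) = 41.54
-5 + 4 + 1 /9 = -8 /9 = -0.89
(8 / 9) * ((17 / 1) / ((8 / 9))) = 17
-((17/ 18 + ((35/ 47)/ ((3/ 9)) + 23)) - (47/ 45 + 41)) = 7457/ 470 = 15.87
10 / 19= 0.53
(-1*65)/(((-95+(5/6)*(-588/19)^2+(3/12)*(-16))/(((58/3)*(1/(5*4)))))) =-136097/1514286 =-0.09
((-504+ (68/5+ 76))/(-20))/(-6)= -3.45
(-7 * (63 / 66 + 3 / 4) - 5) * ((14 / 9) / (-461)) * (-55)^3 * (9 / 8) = -78876875 / 7376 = -10693.72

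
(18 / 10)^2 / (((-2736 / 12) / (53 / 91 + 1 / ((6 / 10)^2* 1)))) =-2064 / 43225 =-0.05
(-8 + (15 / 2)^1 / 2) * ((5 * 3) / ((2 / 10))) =-1275 / 4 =-318.75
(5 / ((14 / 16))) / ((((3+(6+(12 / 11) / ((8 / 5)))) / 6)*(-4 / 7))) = -440 / 71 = -6.20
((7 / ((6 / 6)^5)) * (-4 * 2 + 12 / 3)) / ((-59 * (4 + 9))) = 28 / 767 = 0.04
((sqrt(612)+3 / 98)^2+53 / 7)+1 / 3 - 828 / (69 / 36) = 18*sqrt(17) / 49+5413939 / 28812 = 189.42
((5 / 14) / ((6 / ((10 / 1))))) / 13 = 25 / 546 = 0.05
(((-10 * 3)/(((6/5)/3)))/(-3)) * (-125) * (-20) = 62500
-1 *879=-879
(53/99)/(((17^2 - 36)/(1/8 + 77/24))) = 0.01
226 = 226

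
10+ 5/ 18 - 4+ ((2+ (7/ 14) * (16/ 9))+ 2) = 67/ 6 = 11.17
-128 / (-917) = 128 / 917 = 0.14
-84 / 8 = -21 / 2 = -10.50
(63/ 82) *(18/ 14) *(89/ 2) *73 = 526257/ 164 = 3208.88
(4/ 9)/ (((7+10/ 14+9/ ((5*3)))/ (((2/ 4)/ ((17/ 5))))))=350/ 44523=0.01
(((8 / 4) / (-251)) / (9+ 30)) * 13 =-2 / 753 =-0.00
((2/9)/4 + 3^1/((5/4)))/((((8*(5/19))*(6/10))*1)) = 4199/2160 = 1.94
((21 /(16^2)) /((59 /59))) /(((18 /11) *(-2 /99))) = -2541 /1024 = -2.48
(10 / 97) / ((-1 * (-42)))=5 / 2037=0.00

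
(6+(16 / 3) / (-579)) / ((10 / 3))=5203 / 2895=1.80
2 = 2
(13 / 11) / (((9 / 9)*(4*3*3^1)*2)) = 13 / 792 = 0.02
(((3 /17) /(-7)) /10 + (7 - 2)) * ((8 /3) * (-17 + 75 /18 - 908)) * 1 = -773110 /63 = -12271.59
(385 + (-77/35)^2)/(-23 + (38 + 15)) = 4873/375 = 12.99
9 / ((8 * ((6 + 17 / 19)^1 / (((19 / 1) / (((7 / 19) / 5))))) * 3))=102885 / 7336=14.02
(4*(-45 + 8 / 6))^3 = -5328808.30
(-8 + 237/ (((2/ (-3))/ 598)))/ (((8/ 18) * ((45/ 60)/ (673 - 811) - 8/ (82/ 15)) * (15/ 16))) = 2749425888/ 7915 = 347369.03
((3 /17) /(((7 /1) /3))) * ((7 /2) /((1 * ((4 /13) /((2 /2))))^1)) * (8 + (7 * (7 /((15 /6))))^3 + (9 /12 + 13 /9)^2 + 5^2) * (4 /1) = 15936842441 /612000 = 26040.59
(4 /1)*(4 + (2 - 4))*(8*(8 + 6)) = 896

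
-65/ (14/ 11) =-715/ 14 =-51.07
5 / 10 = 1 / 2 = 0.50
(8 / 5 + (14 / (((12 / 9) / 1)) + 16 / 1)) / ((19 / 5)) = 281 / 38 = 7.39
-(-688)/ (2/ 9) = 3096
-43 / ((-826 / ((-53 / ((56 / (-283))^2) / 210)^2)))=774757763633827 / 358237251993600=2.16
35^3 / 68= 630.51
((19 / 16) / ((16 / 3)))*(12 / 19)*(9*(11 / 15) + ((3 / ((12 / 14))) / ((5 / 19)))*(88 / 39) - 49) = -453 / 260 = -1.74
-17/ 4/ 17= -1/ 4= -0.25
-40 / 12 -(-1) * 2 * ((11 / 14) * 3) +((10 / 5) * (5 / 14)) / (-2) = 43 / 42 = 1.02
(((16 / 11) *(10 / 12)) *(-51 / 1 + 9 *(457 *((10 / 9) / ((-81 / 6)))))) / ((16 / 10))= -262925 / 891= -295.09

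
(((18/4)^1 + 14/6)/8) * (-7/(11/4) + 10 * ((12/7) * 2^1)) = 25051/924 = 27.11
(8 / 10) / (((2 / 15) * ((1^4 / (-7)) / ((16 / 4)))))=-168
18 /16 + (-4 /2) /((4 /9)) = -3.38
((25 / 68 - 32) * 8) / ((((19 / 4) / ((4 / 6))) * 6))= -1912 / 323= -5.92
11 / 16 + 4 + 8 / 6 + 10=769 / 48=16.02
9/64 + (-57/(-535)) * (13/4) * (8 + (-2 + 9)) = 36531/6848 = 5.33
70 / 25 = 14 / 5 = 2.80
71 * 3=213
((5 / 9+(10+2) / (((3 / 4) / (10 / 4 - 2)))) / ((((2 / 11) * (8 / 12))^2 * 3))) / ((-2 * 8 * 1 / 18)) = -27951 / 128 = -218.37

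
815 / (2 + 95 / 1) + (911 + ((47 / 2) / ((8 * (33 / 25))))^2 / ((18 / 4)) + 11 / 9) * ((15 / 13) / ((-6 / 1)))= -167.24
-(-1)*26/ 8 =13/ 4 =3.25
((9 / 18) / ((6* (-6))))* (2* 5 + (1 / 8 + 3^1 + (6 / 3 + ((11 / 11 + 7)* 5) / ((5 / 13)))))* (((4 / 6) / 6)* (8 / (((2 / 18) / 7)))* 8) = -6671 / 9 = -741.22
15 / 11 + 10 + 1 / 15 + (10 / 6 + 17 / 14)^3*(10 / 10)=144012511 / 4074840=35.34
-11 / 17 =-0.65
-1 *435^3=-82312875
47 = 47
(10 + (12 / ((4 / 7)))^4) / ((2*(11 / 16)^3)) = 36210688 / 121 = 299261.88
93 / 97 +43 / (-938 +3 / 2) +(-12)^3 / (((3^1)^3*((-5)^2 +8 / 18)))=-66669293 / 41604949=-1.60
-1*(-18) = 18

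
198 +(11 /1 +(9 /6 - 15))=391 /2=195.50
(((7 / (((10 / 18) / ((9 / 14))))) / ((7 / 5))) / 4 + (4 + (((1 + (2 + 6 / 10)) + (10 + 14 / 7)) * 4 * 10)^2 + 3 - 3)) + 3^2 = 21805865 / 56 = 389390.45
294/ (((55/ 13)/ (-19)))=-72618/ 55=-1320.33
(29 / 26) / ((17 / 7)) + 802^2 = 284296371 / 442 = 643204.46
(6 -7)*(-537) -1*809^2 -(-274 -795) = -652875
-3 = -3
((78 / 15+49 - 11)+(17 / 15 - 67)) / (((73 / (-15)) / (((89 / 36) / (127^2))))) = 0.00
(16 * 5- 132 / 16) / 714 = 41 / 408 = 0.10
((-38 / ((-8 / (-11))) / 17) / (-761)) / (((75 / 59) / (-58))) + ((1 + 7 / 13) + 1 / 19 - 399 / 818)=90084474749 / 98020091325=0.92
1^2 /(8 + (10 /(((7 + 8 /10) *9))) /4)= 702 /5641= 0.12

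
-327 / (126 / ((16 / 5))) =-872 / 105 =-8.30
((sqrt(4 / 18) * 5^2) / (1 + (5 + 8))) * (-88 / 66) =-50 * sqrt(2) / 63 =-1.12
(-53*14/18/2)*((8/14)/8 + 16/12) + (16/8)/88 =-17185/594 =-28.93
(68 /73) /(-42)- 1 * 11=-16897 /1533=-11.02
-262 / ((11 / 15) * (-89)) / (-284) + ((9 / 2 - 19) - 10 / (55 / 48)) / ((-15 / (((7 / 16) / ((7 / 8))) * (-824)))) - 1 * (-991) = 353.01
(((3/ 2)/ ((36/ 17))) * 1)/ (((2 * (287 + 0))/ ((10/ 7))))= 85/ 48216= 0.00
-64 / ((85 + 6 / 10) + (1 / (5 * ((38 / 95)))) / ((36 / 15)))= -7680 / 10297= -0.75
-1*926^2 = -857476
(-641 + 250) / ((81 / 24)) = -3128 / 27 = -115.85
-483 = -483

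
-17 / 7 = -2.43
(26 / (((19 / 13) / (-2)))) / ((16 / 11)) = -1859 / 76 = -24.46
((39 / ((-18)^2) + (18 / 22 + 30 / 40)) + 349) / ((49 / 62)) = 6457579 / 14553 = 443.73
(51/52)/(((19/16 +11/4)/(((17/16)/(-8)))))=-289/8736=-0.03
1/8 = 0.12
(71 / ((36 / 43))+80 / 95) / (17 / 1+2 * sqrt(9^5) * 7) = 58583 / 2338596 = 0.03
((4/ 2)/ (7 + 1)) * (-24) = -6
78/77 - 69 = -5235/77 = -67.99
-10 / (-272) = 5 / 136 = 0.04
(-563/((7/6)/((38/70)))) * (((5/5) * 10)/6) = -436.61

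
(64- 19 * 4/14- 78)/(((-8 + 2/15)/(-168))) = -24480/59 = -414.92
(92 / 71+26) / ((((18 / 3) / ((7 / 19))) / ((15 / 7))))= 255 / 71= 3.59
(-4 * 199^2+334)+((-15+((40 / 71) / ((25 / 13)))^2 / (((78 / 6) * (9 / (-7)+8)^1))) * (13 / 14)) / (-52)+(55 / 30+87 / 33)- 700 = -1737848913093067 / 10946027400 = -158765.26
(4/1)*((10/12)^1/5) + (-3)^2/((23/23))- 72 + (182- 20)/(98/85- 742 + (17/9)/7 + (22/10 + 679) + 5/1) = -5705506/87357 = -65.31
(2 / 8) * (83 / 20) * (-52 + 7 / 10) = -53.22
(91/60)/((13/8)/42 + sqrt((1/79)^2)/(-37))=39.55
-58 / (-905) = 58 / 905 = 0.06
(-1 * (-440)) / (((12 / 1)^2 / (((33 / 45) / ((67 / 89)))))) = 10769 / 3618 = 2.98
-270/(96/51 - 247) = 510/463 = 1.10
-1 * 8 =-8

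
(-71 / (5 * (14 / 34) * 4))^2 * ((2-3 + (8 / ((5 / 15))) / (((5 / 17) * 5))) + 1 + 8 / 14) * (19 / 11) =2168.63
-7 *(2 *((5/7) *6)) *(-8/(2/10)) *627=1504800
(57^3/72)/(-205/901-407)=-6179959/978432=-6.32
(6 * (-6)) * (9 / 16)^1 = -81 / 4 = -20.25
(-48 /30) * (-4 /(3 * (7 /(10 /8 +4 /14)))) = 0.47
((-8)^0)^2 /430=1 /430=0.00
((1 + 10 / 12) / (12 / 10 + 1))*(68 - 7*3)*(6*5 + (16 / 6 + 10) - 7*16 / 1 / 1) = -24440 / 9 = -2715.56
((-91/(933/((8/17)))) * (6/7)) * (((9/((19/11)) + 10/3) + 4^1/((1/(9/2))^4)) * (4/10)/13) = -601480/301359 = -2.00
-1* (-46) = 46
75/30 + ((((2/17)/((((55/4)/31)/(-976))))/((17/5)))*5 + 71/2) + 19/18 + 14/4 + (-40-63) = -12621536/28611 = -441.14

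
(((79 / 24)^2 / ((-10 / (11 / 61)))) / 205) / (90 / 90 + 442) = -68651 / 31908758400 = -0.00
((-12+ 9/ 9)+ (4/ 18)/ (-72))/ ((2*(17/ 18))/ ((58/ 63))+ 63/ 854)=-1261297/ 243648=-5.18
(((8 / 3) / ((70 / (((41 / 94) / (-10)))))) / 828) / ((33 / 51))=-697 / 224739900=-0.00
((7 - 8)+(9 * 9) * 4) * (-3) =-969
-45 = -45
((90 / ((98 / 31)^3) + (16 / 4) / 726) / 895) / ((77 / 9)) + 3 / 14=842355429561 / 3924165924140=0.21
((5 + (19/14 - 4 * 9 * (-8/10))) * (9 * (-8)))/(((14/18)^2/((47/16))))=-12291.73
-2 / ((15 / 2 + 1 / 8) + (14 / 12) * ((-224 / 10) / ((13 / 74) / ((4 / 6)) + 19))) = -0.32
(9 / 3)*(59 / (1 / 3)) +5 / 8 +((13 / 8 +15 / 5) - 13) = 2093 / 4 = 523.25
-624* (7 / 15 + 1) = -4576 / 5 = -915.20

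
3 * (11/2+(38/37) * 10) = 3501/74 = 47.31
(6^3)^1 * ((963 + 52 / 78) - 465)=107712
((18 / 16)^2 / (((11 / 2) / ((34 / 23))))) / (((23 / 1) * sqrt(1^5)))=1377 / 93104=0.01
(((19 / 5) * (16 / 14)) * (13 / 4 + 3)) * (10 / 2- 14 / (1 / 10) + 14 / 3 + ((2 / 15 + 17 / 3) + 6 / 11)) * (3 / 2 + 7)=-6607934 / 231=-28605.77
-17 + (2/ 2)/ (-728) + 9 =-5825/ 728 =-8.00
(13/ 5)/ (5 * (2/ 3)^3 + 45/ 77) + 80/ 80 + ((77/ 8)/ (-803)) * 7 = 27272893/ 12541400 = 2.17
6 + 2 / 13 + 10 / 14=6.87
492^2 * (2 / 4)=121032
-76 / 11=-6.91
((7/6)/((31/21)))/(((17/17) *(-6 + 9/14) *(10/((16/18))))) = -1372/104625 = -0.01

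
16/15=1.07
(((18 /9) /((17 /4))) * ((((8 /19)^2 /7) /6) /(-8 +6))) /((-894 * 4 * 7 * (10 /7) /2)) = 16 /288040095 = 0.00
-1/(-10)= 0.10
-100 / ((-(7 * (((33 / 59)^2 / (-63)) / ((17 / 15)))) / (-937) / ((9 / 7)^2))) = 29942378460 / 5929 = 5050156.60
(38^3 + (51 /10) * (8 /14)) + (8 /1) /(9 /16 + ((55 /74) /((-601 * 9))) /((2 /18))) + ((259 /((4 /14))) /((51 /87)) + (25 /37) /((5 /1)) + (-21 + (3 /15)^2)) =2480127507965073 /43962413950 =56414.73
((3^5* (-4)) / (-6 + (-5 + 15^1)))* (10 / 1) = -2430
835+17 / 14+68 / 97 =1136531 / 1358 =836.92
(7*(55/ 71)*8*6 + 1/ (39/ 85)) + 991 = 3470834/ 2769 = 1253.46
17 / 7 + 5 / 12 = 239 / 84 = 2.85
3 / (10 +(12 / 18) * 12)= 1 / 6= 0.17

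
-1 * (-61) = 61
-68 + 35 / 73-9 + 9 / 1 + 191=9014 / 73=123.48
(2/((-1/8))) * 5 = -80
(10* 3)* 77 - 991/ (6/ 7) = 6923/ 6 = 1153.83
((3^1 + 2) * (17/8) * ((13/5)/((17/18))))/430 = 117/1720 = 0.07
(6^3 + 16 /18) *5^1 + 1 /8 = 78089 /72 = 1084.57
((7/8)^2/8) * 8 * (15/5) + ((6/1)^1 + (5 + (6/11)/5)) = 47189/3520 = 13.41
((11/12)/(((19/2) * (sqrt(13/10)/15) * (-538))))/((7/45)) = -2475 * sqrt(130)/1860404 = -0.02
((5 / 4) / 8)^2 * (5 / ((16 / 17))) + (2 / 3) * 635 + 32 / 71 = 1479370769 / 3489792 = 423.91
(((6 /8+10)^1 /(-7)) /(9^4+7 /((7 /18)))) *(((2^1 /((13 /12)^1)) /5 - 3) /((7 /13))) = 19 /16660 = 0.00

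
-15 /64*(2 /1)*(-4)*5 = 75 /8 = 9.38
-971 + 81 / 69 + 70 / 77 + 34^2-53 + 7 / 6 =205309 / 1518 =135.25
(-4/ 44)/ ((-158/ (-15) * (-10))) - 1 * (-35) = 35.00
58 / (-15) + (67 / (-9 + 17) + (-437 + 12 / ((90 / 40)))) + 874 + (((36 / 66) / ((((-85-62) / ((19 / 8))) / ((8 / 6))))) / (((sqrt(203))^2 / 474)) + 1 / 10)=5868001721 / 13130040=446.91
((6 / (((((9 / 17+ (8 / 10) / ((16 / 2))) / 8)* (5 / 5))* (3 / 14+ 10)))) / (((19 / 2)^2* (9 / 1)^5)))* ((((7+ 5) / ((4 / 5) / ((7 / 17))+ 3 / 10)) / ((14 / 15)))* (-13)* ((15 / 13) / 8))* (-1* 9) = 9520000 / 70244396937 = 0.00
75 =75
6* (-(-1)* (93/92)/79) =279/3634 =0.08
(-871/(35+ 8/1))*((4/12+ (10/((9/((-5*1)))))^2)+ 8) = -2765425/3483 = -793.98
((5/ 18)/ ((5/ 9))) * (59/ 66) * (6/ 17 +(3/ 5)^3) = 23777/ 93500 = 0.25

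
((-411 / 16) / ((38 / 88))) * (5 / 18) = -7535 / 456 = -16.52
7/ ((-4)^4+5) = 7/ 261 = 0.03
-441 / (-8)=441 / 8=55.12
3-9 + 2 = -4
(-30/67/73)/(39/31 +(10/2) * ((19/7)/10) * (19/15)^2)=-2929500/1640827789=-0.00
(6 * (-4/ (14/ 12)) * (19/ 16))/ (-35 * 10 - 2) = 171/ 2464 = 0.07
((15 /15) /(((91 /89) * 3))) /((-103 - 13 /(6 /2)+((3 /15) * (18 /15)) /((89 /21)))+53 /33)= -2178275 /706056897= -0.00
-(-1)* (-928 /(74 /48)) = -22272 /37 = -601.95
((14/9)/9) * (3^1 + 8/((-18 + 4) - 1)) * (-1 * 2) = -1036/1215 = -0.85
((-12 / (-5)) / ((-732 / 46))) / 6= -23 / 915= -0.03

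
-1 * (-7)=7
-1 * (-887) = 887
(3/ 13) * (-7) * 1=-21/ 13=-1.62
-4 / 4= -1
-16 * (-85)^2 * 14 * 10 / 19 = -851789.47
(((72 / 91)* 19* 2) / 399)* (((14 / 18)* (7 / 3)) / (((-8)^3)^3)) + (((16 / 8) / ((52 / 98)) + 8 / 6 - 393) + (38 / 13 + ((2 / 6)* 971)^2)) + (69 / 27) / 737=25166282482166197 / 241113759744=104375.14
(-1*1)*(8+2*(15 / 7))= -86 / 7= -12.29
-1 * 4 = -4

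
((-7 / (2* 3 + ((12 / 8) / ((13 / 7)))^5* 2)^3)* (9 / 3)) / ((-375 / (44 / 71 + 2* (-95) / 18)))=-9317804618650564662685696 / 5008509338361693208719996375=-0.00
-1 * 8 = -8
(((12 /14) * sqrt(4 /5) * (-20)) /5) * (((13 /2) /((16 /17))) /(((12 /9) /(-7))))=1989 * sqrt(5) /40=111.19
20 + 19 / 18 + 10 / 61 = 23299 / 1098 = 21.22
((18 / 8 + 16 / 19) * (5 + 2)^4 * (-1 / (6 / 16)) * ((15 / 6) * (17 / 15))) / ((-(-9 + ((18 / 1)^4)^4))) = 9591995 / 20766159817517617052157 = 0.00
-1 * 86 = -86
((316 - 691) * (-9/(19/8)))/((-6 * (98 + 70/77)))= -2.39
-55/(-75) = 11/15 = 0.73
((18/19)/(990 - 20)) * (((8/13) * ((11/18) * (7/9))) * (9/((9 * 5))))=308/5390775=0.00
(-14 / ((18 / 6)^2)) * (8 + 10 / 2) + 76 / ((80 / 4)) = -739 / 45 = -16.42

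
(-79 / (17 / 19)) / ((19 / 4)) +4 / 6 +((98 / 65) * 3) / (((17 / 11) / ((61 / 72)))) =-204761 / 13260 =-15.44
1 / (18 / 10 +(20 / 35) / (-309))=10815 / 19447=0.56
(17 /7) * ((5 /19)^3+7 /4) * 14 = 824721 /13718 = 60.12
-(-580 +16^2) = 324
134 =134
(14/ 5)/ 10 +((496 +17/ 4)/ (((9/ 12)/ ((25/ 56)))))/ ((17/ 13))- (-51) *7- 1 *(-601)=28226439/ 23800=1185.98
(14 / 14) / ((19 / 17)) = 17 / 19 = 0.89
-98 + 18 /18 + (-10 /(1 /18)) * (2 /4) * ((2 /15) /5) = -497 /5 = -99.40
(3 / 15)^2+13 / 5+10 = 316 / 25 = 12.64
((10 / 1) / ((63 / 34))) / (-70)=-34 / 441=-0.08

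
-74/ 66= -37/ 33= -1.12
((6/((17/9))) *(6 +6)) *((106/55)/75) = 22896/23375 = 0.98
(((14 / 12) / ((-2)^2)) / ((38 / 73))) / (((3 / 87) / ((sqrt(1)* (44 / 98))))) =23287 / 3192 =7.30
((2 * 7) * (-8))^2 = 12544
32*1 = 32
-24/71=-0.34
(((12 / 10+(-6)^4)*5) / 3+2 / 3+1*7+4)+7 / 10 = 65231 / 30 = 2174.37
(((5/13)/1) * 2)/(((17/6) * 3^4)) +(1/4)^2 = 0.07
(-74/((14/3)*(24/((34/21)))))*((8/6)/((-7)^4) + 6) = -6.42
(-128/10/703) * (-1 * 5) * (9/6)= 96/703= 0.14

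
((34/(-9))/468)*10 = -85/1053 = -0.08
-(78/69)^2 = -676/529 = -1.28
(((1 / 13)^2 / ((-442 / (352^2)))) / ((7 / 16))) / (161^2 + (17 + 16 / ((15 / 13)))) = -7434240 / 50887004077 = -0.00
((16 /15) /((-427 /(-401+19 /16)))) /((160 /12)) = 0.07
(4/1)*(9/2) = 18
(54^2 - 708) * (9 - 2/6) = 19136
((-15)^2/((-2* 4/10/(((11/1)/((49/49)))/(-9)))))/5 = 275/4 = 68.75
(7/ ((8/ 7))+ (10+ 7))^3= 6331625/ 512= 12366.46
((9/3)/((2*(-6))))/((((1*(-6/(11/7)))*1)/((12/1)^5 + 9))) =912417/56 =16293.16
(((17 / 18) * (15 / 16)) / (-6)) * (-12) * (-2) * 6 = -85 / 4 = -21.25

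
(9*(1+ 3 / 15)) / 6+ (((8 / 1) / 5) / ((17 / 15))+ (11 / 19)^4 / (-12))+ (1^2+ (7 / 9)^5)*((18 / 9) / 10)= 9051022230581 / 2616410407860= 3.46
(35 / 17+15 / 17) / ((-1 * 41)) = -50 / 697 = -0.07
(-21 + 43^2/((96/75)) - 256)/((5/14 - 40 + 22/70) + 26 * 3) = 1307635/43312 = 30.19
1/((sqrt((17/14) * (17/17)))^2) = 0.82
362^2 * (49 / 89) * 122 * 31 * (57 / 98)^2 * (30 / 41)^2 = 362302136458200 / 7330841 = 49421633.41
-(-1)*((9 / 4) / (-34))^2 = 81 / 18496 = 0.00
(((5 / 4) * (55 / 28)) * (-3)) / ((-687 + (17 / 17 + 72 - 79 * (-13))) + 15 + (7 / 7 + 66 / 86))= -215 / 12544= -0.02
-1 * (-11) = 11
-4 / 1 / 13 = -4 / 13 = -0.31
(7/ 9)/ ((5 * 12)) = 7/ 540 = 0.01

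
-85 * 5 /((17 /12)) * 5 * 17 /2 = -12750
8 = 8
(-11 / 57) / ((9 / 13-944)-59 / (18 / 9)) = 0.00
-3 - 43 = -46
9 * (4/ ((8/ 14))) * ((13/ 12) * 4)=273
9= 9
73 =73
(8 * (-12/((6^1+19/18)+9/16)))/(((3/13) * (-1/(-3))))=-179712/1097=-163.82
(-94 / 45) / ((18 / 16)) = -752 / 405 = -1.86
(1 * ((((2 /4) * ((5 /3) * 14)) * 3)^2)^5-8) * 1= 2758547353515617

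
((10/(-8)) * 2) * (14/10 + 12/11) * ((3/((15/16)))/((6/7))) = -3836/165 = -23.25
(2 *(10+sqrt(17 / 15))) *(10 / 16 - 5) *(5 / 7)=-125 / 2 - 5 *sqrt(255) / 12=-69.15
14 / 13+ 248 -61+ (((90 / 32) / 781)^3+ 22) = 210.08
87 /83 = 1.05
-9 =-9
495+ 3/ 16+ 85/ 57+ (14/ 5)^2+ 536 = 23723827/ 22800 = 1040.52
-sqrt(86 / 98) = -sqrt(43) / 7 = -0.94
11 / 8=1.38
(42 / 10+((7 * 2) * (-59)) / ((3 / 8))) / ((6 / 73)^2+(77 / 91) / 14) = -31983666806 / 977565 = -32717.69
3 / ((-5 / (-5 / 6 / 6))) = 1 / 12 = 0.08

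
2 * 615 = 1230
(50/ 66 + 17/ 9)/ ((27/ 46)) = 12052/ 2673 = 4.51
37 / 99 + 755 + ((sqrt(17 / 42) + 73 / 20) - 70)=sqrt(714) / 42 + 1364267 / 1980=689.66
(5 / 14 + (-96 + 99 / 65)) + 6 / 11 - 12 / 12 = -946689 / 10010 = -94.57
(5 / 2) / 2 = 5 / 4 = 1.25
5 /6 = 0.83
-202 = -202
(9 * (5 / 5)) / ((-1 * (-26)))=9 / 26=0.35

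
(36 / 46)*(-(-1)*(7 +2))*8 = 1296 / 23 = 56.35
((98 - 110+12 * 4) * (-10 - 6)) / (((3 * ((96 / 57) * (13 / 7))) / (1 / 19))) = -42 / 13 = -3.23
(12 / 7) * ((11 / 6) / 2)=11 / 7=1.57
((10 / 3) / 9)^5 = 100000 / 14348907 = 0.01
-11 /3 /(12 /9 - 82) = 1 /22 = 0.05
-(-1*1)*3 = 3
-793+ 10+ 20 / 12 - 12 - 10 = -2410 / 3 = -803.33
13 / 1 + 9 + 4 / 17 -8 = 242 / 17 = 14.24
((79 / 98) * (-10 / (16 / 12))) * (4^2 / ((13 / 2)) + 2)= -34365 / 1274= -26.97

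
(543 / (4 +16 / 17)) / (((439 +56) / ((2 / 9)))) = 3077 / 62370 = 0.05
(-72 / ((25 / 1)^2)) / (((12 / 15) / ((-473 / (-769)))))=-8514 / 96125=-0.09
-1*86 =-86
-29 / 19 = -1.53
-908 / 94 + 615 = 28451 / 47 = 605.34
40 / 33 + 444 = 14692 / 33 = 445.21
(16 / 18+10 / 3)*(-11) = -418 / 9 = -46.44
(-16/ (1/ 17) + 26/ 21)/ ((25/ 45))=-17058/ 35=-487.37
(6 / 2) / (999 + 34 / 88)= 132 / 43973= 0.00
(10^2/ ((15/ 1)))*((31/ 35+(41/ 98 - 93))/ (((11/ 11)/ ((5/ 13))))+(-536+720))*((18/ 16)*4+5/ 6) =30317600/ 5733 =5288.26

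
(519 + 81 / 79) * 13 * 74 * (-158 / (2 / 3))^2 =28099348524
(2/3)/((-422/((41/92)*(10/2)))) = -205/58236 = -0.00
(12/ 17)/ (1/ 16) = 192/ 17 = 11.29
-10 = -10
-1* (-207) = 207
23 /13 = 1.77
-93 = -93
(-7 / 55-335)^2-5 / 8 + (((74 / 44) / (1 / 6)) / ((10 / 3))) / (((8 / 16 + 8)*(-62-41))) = 4759032014597 / 42374200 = 112309.66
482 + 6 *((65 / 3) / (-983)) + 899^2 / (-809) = -411257699 / 795247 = -517.14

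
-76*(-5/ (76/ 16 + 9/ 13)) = 19760/ 283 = 69.82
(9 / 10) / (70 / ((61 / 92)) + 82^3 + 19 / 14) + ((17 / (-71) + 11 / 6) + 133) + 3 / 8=541572923825057 / 4012575715320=134.97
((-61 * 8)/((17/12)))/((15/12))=-23424/85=-275.58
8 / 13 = 0.62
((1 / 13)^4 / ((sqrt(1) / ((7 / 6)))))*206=721 / 85683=0.01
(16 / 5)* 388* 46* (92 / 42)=13136128 / 105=125105.98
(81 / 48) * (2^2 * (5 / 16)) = 2.11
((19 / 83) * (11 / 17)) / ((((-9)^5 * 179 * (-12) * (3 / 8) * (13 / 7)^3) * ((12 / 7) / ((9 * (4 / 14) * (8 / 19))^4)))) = 360448 / 924862515884541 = 0.00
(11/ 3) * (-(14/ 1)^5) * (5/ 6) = -14790160/ 9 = -1643351.11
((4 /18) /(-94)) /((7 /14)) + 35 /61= 14683 /25803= 0.57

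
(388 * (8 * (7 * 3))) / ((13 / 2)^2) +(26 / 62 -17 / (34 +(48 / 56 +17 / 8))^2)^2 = 4609898799700555387825 / 2987655289282491529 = 1542.98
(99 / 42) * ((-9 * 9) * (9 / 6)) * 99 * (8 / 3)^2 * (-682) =137505229.71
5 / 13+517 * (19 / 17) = 127784 / 221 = 578.21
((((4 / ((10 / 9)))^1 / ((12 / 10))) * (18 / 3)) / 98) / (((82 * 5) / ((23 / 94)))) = 207 / 1888460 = 0.00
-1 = -1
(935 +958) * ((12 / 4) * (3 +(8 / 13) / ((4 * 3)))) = 225267 / 13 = 17328.23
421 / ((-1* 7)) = -421 / 7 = -60.14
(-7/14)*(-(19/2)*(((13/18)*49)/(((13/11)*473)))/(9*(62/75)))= 23275/575856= 0.04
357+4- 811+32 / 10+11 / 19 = -42391 / 95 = -446.22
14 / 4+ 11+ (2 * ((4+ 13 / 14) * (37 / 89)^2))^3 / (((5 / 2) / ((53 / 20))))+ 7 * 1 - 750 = -3082250312490438091 / 4261614569990575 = -723.26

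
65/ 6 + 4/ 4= 71/ 6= 11.83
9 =9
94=94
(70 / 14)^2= 25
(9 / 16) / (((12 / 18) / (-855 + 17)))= -11313 / 16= -707.06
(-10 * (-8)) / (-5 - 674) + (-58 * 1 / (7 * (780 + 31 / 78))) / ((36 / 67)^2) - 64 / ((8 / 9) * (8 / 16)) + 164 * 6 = 18467464733 / 21989124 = 839.85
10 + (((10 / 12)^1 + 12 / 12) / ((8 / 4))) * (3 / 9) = 371 / 36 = 10.31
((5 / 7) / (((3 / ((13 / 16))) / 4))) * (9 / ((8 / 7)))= 195 / 32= 6.09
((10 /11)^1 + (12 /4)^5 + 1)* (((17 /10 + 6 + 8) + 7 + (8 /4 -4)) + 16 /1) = 494349 /55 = 8988.16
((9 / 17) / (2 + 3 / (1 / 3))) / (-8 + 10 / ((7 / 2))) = -0.01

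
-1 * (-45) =45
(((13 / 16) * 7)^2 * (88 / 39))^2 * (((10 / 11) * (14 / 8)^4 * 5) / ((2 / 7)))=1875433885325 / 2359296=794912.50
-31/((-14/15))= 465/14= 33.21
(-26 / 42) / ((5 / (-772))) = 10036 / 105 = 95.58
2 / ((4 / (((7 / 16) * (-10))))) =-35 / 16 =-2.19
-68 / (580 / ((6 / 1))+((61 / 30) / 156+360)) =-318240 / 2137261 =-0.15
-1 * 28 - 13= -41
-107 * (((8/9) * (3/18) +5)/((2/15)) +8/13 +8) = -5053.24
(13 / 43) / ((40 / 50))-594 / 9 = -11287 / 172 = -65.62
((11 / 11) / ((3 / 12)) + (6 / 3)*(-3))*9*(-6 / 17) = 108 / 17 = 6.35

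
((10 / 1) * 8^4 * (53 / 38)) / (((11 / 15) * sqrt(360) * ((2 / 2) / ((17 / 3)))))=4613120 * sqrt(10) / 627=23266.29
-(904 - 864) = -40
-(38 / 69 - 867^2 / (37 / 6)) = 311197840 / 2553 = 121894.96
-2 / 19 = -0.11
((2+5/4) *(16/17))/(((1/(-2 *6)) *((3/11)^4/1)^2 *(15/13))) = -579626414224/557685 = -1039343.74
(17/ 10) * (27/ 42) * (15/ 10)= 459/ 280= 1.64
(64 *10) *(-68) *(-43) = 1871360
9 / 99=1 / 11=0.09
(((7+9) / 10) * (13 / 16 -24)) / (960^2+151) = -371 / 9217510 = -0.00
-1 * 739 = -739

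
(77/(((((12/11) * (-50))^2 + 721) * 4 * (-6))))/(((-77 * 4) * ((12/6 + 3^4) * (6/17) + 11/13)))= 26741/285990940896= 0.00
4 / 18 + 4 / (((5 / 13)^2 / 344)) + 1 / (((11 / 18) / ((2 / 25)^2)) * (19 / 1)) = 10935643498 / 1175625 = 9301.98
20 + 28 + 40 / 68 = 826 / 17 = 48.59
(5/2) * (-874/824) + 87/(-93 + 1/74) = -20339897/5669944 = -3.59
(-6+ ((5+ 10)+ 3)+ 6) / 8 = 9 / 4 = 2.25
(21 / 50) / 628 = 21 / 31400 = 0.00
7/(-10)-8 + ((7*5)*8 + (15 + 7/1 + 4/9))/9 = 20173/810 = 24.90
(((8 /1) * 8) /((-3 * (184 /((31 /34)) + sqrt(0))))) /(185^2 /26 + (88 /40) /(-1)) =-16120 /200394147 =-0.00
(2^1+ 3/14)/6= 31/84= 0.37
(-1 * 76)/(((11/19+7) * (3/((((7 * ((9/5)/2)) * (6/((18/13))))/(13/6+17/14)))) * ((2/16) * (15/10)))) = -143.95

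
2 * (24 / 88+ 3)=72 / 11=6.55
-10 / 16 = -5 / 8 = -0.62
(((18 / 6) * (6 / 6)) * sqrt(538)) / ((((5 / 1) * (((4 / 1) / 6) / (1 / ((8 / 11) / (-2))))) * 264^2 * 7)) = -sqrt(538) / 197120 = -0.00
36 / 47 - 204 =-9552 / 47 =-203.23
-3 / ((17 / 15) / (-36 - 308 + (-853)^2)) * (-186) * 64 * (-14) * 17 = -5454138412800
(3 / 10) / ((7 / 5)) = 3 / 14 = 0.21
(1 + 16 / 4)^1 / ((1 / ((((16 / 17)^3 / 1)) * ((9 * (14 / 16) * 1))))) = 161280 / 4913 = 32.83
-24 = -24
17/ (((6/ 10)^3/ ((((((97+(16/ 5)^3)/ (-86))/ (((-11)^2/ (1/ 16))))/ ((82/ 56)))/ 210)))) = -91919/ 460777680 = -0.00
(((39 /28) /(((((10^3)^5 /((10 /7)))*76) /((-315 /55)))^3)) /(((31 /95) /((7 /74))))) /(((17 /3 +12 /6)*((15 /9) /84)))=-0.00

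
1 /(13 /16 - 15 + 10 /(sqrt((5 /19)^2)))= 16 /381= 0.04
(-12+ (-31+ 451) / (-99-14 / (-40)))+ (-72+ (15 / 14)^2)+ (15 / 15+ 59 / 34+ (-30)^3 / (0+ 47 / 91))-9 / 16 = -64714600697583 / 1235918768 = -52361.53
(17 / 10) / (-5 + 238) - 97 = -225993 / 2330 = -96.99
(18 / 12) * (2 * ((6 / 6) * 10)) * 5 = 150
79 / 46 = 1.72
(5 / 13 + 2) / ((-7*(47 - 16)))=-1 / 91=-0.01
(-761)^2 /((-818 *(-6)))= 579121 /4908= 118.00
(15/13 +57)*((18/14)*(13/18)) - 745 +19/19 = -690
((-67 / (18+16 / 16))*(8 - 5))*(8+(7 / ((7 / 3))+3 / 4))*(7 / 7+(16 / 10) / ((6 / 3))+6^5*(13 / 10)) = -477574191 / 380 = -1256774.19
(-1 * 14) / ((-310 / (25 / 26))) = 35 / 806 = 0.04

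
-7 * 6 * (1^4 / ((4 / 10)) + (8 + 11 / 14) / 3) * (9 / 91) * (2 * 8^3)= -2101248 / 91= -23090.64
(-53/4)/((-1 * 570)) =53/2280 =0.02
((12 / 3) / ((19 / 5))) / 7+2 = 286 / 133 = 2.15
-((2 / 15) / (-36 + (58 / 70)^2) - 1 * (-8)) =-1037726 / 129777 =-8.00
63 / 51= 21 / 17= 1.24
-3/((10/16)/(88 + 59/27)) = -3896/9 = -432.89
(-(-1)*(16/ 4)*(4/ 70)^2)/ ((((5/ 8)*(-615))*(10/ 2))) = -128/ 18834375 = -0.00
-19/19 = -1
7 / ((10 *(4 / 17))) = 119 / 40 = 2.98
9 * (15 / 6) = 45 / 2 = 22.50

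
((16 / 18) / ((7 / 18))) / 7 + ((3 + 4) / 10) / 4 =983 / 1960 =0.50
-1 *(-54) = 54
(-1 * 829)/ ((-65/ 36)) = 29844/ 65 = 459.14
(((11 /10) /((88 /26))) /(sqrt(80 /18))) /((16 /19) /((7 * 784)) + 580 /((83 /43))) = 7031843 * sqrt(10) /43342416800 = 0.00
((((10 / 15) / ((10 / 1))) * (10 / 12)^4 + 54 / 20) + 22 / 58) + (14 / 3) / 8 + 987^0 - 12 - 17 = -24.31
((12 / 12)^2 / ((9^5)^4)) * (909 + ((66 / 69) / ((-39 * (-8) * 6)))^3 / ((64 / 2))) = 290218381512525107 / 3881603952143252224289462848241664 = 0.00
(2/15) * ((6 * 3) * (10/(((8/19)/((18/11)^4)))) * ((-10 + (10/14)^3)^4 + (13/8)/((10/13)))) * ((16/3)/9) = 2115842678607505721904/1013251429549205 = 2088171.42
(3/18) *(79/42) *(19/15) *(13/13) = 1501/3780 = 0.40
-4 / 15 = -0.27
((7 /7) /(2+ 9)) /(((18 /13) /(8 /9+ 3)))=455 /1782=0.26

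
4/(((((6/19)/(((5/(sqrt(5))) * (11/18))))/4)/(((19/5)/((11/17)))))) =24548 * sqrt(5)/135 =406.60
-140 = -140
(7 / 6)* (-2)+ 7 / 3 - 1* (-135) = 135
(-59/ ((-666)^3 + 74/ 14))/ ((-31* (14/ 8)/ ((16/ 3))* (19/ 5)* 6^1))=-1888/ 2192343088707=-0.00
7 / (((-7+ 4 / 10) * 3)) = -35 / 99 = -0.35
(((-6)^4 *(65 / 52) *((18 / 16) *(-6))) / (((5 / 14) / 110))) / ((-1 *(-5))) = -673596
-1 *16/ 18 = -8/ 9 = -0.89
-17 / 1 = -17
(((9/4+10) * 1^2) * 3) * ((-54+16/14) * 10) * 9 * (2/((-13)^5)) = 349650/371293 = 0.94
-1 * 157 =-157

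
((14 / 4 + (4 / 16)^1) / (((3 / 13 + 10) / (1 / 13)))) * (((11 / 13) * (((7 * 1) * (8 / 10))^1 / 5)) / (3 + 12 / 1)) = 11 / 6175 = 0.00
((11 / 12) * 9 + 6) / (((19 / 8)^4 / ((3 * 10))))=92160 / 6859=13.44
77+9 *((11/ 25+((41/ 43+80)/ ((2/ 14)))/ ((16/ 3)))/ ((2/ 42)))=348156977/ 17200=20241.68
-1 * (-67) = 67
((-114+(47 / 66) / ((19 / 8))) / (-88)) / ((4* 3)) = 0.11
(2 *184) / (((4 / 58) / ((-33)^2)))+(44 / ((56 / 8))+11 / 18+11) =732176159 / 126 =5810921.90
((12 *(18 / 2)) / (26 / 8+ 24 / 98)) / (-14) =-1512 / 685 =-2.21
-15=-15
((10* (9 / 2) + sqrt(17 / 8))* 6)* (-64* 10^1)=-172800 - 960* sqrt(34)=-178397.71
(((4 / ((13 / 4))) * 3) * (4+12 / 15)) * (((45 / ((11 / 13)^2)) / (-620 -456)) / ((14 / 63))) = -151632 / 32549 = -4.66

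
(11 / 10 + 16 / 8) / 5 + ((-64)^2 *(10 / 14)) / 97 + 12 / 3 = 1180849 / 33950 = 34.78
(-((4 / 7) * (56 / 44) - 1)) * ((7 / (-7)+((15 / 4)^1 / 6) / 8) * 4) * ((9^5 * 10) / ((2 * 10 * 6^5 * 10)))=-43011 / 112640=-0.38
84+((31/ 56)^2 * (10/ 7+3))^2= 41366289217/ 481890304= 85.84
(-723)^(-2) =1 /522729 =0.00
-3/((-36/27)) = 9/4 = 2.25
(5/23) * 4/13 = 20/299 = 0.07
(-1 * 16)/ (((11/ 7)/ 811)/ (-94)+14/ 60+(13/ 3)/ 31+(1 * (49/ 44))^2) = -3843218184960/ 387512558339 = -9.92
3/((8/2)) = 3/4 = 0.75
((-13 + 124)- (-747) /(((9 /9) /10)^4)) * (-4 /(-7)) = 29880444 /7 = 4268634.86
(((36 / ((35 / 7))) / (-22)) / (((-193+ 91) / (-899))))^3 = -19617462873 / 817400375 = -24.00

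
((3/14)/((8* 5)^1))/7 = 3/3920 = 0.00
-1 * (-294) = 294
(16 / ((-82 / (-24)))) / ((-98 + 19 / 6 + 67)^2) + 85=97200077 / 1143449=85.01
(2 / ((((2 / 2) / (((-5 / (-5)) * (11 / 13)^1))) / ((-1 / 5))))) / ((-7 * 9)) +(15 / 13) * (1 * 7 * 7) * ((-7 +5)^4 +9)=1413.47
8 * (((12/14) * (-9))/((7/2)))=-17.63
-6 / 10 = -3 / 5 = -0.60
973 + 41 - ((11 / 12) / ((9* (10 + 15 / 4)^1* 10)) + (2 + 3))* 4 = 670948 / 675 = 994.00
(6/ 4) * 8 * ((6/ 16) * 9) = 81/ 2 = 40.50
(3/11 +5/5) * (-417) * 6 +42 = -34566/11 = -3142.36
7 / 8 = 0.88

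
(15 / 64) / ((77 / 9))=135 / 4928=0.03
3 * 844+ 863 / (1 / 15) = 15477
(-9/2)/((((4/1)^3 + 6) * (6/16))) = -6/35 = -0.17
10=10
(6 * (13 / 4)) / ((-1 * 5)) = -39 / 10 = -3.90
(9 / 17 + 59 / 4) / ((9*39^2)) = 1039 / 930852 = 0.00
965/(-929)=-965/929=-1.04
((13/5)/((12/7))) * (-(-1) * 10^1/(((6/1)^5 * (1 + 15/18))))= 91/85536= 0.00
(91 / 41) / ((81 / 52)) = 4732 / 3321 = 1.42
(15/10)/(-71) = -3/142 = -0.02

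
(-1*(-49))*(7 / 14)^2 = 49 / 4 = 12.25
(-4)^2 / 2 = 8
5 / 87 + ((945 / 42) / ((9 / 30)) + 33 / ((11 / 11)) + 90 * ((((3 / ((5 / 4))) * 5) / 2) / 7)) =112787 / 609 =185.20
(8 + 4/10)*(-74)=-3108/5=-621.60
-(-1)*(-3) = -3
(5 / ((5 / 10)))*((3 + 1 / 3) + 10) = 400 / 3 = 133.33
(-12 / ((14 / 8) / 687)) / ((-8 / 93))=383346 / 7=54763.71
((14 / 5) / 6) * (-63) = -147 / 5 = -29.40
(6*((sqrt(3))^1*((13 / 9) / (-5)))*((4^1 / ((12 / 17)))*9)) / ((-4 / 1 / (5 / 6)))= 31.90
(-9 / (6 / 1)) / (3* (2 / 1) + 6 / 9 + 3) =-9 / 58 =-0.16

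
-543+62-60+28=-513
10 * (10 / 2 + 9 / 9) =60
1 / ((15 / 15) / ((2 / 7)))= 2 / 7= 0.29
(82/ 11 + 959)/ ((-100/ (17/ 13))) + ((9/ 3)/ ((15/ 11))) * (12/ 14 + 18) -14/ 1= 14.85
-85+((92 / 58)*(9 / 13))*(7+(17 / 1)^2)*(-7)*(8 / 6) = -3118.80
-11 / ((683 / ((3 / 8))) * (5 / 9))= -297 / 27320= -0.01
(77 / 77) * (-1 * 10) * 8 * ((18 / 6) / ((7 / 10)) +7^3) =-194480 / 7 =-27782.86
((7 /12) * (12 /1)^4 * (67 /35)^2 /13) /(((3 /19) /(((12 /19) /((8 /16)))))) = 62055936 /2275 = 27277.33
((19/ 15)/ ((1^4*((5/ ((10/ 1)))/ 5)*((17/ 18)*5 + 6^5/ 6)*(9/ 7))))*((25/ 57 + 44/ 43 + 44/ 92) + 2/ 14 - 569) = -68834368/ 16030701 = -4.29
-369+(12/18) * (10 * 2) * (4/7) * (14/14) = -7589/21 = -361.38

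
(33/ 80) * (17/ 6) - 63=-61.83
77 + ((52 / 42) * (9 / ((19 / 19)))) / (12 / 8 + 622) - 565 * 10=-48646561 / 8729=-5572.98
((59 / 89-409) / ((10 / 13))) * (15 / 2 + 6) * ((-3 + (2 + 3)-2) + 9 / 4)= -57402189 / 3560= -16124.21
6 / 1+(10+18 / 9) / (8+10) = 6.67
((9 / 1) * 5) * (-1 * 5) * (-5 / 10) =225 / 2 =112.50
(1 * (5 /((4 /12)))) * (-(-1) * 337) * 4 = 20220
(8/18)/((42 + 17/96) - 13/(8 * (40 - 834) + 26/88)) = 35772800/3394947561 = 0.01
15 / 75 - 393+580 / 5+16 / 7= -9608 / 35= -274.51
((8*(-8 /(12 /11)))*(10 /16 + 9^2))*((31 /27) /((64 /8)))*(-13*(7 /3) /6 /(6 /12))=20263243 /2916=6948.99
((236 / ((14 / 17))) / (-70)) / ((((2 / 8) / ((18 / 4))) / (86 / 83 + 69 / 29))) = -148421934 / 589715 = -251.68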